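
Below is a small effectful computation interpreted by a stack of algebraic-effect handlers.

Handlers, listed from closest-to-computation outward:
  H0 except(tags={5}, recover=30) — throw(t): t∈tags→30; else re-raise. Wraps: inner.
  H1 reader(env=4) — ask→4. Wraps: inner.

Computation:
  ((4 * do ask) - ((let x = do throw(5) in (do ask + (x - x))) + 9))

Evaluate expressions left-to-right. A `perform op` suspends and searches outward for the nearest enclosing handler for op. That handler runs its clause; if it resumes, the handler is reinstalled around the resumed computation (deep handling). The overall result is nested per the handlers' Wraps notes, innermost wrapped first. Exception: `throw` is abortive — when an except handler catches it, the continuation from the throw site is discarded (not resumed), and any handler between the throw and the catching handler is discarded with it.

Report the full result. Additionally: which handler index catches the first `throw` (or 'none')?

Step-by-step:
ask @ H1 ⇒ 4
throw(5) @ H0 caught ⇒ 30
H1 returns 30
= 30

Answer: 30 ; first throw caught by: H0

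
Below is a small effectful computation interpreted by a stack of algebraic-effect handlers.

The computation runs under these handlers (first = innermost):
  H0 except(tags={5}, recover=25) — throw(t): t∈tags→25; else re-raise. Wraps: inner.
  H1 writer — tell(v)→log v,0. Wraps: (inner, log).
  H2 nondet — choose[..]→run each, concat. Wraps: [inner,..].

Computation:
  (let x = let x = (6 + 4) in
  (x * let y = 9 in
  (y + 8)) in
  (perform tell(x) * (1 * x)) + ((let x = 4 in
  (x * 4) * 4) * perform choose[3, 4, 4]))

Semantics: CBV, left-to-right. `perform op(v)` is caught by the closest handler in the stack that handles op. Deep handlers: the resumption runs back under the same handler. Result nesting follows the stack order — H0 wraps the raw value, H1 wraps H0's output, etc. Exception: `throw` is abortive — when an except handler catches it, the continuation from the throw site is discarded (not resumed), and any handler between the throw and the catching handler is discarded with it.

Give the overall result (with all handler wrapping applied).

Working:
tell(170) @ H1 ⇒ log+=170
choose[3, 4, 4] @ H2
  branch[0] choose=3:
    H0 returns 192
    H1 returns (192, (170))
    H2 returns [(192, (170))]
  branch[1] choose=4:
    H0 returns 256
    H1 returns (256, (170))
    H2 returns [(256, (170))]
  branch[2] choose=4:
    H0 returns 256
    H1 returns (256, (170))
    H2 returns [(256, (170))]
= [(192, (170)), (256, (170)), (256, (170))]

Answer: [(192, (170)), (256, (170)), (256, (170))]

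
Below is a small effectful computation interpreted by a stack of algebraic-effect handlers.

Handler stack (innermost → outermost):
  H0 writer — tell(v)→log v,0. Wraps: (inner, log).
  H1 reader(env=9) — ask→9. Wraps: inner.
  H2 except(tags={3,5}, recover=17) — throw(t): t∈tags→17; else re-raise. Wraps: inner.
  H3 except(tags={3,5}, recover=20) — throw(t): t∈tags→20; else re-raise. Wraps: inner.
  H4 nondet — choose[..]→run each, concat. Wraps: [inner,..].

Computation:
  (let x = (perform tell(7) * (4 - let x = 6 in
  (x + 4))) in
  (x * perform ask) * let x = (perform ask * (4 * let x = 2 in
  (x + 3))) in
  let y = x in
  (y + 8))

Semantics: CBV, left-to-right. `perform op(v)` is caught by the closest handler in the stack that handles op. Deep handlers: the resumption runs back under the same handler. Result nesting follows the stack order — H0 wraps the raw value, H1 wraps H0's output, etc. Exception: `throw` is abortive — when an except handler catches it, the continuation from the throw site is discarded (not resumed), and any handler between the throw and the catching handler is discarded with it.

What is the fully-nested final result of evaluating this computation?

Working:
tell(7) @ H0 ⇒ log+=7
ask @ H1 ⇒ 9
ask @ H1 ⇒ 9
H0 returns (0, (7))
H1 returns (0, (7))
H2 returns (0, (7))
H3 returns (0, (7))
H4 returns [(0, (7))]
= [(0, (7))]

Answer: [(0, (7))]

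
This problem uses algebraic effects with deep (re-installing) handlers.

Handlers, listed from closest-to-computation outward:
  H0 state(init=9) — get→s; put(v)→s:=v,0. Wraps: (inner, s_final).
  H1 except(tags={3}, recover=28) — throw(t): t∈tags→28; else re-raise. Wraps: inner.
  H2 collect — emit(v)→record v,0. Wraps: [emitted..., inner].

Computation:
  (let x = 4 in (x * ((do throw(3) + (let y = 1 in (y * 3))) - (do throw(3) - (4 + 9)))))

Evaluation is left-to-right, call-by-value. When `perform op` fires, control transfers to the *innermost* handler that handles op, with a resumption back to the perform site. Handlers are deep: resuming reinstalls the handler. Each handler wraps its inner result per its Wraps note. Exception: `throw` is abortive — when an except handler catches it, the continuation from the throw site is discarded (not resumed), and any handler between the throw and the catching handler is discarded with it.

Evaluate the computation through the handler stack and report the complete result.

Working:
throw(3) @ H1 caught ⇒ 28
H2 returns [28]
= [28]

Answer: [28]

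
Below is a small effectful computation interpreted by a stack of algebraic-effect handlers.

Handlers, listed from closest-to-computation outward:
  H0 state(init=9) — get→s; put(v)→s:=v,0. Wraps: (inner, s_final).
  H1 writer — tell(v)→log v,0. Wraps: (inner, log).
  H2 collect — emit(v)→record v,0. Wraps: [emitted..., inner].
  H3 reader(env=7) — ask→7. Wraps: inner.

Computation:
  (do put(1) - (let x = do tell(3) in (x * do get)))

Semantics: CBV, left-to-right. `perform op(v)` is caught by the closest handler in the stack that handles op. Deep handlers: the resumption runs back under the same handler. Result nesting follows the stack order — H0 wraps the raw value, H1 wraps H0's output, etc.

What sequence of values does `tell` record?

Answer: (3)

Evaluation trace:
put(1) @ H0 ⇒ s:=1
tell(3) @ H1 ⇒ log+=3
get @ H0 ⇒ 1
H0 returns (0, 1)
H1 returns ((0, 1), (3))
H2 returns [((0, 1), (3))]
H3 returns [((0, 1), (3))]
= [((0, 1), (3))]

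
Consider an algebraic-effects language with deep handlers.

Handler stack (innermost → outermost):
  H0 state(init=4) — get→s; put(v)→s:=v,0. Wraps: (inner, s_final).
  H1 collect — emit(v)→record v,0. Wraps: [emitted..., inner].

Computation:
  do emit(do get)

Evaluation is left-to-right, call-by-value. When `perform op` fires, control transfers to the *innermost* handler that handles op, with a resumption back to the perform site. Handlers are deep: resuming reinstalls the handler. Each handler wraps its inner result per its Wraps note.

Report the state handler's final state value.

Answer: 4

Step-by-step:
get @ H0 ⇒ 4
emit(4) @ H1 ⇒ out+=4
H0 returns (0, 4)
H1 returns [4, (0, 4)]
= [4, (0, 4)]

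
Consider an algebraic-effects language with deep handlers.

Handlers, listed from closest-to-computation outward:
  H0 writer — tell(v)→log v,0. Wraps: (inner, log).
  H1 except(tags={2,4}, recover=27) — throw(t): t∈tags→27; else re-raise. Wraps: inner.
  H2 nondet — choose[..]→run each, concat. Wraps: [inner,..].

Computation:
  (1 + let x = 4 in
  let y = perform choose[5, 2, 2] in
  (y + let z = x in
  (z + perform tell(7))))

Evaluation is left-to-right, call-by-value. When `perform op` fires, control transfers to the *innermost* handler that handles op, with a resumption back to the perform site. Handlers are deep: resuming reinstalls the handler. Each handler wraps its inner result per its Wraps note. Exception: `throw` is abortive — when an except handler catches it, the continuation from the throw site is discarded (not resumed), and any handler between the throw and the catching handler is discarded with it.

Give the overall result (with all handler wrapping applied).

Working:
choose[5, 2, 2] @ H2
  branch[0] choose=5:
    tell(7) @ H0 ⇒ log+=7
    H0 returns (10, (7))
    H1 returns (10, (7))
    H2 returns [(10, (7))]
  branch[1] choose=2:
    tell(7) @ H0 ⇒ log+=7
    H0 returns (7, (7))
    H1 returns (7, (7))
    H2 returns [(7, (7))]
  branch[2] choose=2:
    tell(7) @ H0 ⇒ log+=7
    H0 returns (7, (7))
    H1 returns (7, (7))
    H2 returns [(7, (7))]
= [(10, (7)), (7, (7)), (7, (7))]

Answer: [(10, (7)), (7, (7)), (7, (7))]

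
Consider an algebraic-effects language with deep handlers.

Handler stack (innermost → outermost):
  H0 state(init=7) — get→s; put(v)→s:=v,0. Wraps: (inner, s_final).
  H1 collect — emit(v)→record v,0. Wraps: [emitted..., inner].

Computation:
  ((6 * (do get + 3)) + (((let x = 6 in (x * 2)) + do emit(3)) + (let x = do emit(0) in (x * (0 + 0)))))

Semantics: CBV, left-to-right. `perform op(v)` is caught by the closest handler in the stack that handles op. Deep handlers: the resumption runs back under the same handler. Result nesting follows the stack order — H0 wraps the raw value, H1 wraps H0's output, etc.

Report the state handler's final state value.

Evaluation trace:
get @ H0 ⇒ 7
emit(3) @ H1 ⇒ out+=3
emit(0) @ H1 ⇒ out+=0
H0 returns (72, 7)
H1 returns [3, 0, (72, 7)]
= [3, 0, (72, 7)]

Answer: 7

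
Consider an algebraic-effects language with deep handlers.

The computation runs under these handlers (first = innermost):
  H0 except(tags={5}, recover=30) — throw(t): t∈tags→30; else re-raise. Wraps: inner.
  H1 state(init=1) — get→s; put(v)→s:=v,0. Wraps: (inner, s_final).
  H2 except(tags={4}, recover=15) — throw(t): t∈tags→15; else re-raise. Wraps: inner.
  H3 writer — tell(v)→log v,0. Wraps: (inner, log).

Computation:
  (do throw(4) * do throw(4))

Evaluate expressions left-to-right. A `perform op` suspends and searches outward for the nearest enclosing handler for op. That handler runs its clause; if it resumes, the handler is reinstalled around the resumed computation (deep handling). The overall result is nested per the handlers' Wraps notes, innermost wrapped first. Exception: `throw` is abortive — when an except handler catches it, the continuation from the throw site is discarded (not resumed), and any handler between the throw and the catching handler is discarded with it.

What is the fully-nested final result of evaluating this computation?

Answer: (15, ())

Working:
throw(4) @ H0 re-raised
throw(4) @ H2 caught ⇒ 15
H3 returns (15, ())
= (15, ())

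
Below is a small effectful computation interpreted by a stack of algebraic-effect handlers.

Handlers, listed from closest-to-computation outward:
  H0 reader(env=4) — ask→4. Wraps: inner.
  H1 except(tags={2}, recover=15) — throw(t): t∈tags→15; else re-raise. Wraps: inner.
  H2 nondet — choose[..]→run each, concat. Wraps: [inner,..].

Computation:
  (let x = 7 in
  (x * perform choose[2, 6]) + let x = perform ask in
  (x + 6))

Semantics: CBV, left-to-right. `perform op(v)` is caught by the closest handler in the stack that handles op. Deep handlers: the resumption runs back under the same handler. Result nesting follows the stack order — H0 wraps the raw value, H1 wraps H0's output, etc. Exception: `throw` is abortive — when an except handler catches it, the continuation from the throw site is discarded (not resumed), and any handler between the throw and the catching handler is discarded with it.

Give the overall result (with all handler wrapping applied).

Working:
choose[2, 6] @ H2
  branch[0] choose=2:
    ask @ H0 ⇒ 4
    H0 returns 24
    H1 returns 24
    H2 returns [24]
  branch[1] choose=6:
    ask @ H0 ⇒ 4
    H0 returns 52
    H1 returns 52
    H2 returns [52]
= [24, 52]

Answer: [24, 52]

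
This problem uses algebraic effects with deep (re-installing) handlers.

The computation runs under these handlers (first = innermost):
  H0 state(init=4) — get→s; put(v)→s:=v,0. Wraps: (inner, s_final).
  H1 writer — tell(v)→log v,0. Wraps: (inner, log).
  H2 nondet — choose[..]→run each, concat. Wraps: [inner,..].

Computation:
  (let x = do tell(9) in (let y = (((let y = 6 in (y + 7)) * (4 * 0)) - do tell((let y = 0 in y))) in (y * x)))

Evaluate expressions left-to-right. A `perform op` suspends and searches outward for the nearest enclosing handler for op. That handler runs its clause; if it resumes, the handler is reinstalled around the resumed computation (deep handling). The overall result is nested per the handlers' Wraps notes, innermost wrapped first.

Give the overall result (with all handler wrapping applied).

Answer: [((0, 4), (9, 0))]

Step-by-step:
tell(9) @ H1 ⇒ log+=9
tell(0) @ H1 ⇒ log+=0
H0 returns (0, 4)
H1 returns ((0, 4), (9, 0))
H2 returns [((0, 4), (9, 0))]
= [((0, 4), (9, 0))]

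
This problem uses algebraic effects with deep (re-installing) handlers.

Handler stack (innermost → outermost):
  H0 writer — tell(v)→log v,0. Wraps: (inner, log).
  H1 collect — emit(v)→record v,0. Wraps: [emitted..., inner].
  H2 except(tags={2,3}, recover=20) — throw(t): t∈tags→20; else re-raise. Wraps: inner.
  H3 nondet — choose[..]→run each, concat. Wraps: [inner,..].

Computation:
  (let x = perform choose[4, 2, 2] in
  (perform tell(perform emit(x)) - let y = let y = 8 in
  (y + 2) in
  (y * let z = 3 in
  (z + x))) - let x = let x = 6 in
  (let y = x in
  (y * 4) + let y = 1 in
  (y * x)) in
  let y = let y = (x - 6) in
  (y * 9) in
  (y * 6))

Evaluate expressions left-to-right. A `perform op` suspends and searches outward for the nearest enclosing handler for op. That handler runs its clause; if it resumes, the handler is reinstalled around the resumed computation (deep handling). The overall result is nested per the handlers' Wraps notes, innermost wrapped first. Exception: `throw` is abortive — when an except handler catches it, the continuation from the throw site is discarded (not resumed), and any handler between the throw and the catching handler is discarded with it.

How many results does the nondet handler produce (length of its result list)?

Answer: 3

Evaluation trace:
choose[4, 2, 2] @ H3
  branch[0] choose=4:
    emit(4) @ H1 ⇒ out+=4
    tell(0) @ H0 ⇒ log+=0
    H0 returns (-1366, (0))
    H1 returns [4, (-1366, (0))]
    H2 returns [4, (-1366, (0))]
    H3 returns [[4, (-1366, (0))]]
  branch[1] choose=2:
    emit(2) @ H1 ⇒ out+=2
    tell(0) @ H0 ⇒ log+=0
    H0 returns (-1346, (0))
    H1 returns [2, (-1346, (0))]
    H2 returns [2, (-1346, (0))]
    H3 returns [[2, (-1346, (0))]]
  branch[2] choose=2:
    emit(2) @ H1 ⇒ out+=2
    tell(0) @ H0 ⇒ log+=0
    H0 returns (-1346, (0))
    H1 returns [2, (-1346, (0))]
    H2 returns [2, (-1346, (0))]
    H3 returns [[2, (-1346, (0))]]
= [[4, (-1366, (0))], [2, (-1346, (0))], [2, (-1346, (0))]]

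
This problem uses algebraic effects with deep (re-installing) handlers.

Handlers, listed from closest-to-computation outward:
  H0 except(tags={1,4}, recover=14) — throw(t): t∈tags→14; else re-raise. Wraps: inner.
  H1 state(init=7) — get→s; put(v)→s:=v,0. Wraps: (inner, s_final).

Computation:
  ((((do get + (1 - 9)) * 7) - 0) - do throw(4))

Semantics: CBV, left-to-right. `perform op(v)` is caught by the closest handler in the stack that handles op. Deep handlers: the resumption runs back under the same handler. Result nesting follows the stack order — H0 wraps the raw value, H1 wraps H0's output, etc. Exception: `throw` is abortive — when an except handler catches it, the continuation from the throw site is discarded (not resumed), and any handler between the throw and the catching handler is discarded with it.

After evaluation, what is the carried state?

Step-by-step:
get @ H1 ⇒ 7
throw(4) @ H0 caught ⇒ 14
H1 returns (14, 7)
= (14, 7)

Answer: 7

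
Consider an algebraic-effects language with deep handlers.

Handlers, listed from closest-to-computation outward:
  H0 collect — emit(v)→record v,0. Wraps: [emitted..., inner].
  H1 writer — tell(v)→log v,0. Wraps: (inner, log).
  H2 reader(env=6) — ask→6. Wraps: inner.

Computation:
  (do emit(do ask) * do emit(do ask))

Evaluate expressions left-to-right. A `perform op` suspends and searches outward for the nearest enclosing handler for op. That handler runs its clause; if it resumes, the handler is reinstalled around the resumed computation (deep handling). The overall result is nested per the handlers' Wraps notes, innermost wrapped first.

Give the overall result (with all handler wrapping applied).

Answer: ([6, 6, 0], ())

Evaluation trace:
ask @ H2 ⇒ 6
emit(6) @ H0 ⇒ out+=6
ask @ H2 ⇒ 6
emit(6) @ H0 ⇒ out+=6
H0 returns [6, 6, 0]
H1 returns ([6, 6, 0], ())
H2 returns ([6, 6, 0], ())
= ([6, 6, 0], ())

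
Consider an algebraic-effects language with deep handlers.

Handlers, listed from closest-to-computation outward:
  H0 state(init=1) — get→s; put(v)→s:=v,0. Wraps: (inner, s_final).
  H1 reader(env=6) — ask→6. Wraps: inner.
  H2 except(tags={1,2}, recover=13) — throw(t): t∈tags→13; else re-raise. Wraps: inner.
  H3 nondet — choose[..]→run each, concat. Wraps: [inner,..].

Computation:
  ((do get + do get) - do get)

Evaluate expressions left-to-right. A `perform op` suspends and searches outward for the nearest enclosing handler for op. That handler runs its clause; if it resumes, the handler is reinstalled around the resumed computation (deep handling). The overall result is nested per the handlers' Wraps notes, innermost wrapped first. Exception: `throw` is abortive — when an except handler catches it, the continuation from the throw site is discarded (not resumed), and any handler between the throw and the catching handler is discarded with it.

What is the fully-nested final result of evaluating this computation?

Answer: [(1, 1)]

Working:
get @ H0 ⇒ 1
get @ H0 ⇒ 1
get @ H0 ⇒ 1
H0 returns (1, 1)
H1 returns (1, 1)
H2 returns (1, 1)
H3 returns [(1, 1)]
= [(1, 1)]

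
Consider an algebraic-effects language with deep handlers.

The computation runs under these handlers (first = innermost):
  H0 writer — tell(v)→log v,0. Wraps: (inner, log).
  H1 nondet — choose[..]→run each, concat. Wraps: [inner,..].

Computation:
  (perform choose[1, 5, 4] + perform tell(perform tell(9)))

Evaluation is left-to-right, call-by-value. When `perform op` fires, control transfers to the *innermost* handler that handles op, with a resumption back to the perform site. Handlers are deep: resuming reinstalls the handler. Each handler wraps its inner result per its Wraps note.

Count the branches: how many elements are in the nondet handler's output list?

Answer: 3

Step-by-step:
choose[1, 5, 4] @ H1
  branch[0] choose=1:
    tell(9) @ H0 ⇒ log+=9
    tell(0) @ H0 ⇒ log+=0
    H0 returns (1, (9, 0))
    H1 returns [(1, (9, 0))]
  branch[1] choose=5:
    tell(9) @ H0 ⇒ log+=9
    tell(0) @ H0 ⇒ log+=0
    H0 returns (5, (9, 0))
    H1 returns [(5, (9, 0))]
  branch[2] choose=4:
    tell(9) @ H0 ⇒ log+=9
    tell(0) @ H0 ⇒ log+=0
    H0 returns (4, (9, 0))
    H1 returns [(4, (9, 0))]
= [(1, (9, 0)), (5, (9, 0)), (4, (9, 0))]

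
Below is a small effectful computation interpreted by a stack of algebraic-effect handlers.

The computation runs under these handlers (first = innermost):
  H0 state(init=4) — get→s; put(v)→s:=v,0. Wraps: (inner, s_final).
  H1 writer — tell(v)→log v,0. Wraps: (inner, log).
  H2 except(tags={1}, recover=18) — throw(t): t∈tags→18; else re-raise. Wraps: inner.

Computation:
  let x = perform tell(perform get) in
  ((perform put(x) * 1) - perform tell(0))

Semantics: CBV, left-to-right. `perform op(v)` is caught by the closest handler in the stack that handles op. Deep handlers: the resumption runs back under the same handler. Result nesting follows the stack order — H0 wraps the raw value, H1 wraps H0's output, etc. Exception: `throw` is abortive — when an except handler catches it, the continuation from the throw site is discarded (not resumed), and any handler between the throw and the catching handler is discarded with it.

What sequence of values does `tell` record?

Working:
get @ H0 ⇒ 4
tell(4) @ H1 ⇒ log+=4
put(0) @ H0 ⇒ s:=0
tell(0) @ H1 ⇒ log+=0
H0 returns (0, 0)
H1 returns ((0, 0), (4, 0))
H2 returns ((0, 0), (4, 0))
= ((0, 0), (4, 0))

Answer: (4, 0)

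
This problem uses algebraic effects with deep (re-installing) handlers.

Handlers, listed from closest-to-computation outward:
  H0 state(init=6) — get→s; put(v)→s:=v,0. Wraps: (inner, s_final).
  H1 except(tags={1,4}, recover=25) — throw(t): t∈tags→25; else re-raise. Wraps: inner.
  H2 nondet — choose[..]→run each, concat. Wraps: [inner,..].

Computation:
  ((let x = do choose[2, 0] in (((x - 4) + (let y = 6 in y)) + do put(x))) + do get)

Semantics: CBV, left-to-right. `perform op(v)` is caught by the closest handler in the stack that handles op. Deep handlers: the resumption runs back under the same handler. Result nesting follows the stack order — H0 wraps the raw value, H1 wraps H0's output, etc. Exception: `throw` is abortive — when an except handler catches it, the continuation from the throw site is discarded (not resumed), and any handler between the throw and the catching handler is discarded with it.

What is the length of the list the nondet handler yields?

Step-by-step:
choose[2, 0] @ H2
  branch[0] choose=2:
    put(2) @ H0 ⇒ s:=2
    get @ H0 ⇒ 2
    H0 returns (6, 2)
    H1 returns (6, 2)
    H2 returns [(6, 2)]
  branch[1] choose=0:
    put(0) @ H0 ⇒ s:=0
    get @ H0 ⇒ 0
    H0 returns (2, 0)
    H1 returns (2, 0)
    H2 returns [(2, 0)]
= [(6, 2), (2, 0)]

Answer: 2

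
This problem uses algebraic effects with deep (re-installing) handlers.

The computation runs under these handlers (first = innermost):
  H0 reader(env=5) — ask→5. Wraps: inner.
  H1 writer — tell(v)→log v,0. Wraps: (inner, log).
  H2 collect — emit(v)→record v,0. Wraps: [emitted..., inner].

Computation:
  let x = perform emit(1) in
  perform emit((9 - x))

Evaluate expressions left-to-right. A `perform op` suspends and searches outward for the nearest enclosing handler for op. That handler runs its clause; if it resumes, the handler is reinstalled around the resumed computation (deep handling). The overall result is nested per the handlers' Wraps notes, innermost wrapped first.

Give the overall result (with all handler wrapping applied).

Answer: [1, 9, (0, ())]

Step-by-step:
emit(1) @ H2 ⇒ out+=1
emit(9) @ H2 ⇒ out+=9
H0 returns 0
H1 returns (0, ())
H2 returns [1, 9, (0, ())]
= [1, 9, (0, ())]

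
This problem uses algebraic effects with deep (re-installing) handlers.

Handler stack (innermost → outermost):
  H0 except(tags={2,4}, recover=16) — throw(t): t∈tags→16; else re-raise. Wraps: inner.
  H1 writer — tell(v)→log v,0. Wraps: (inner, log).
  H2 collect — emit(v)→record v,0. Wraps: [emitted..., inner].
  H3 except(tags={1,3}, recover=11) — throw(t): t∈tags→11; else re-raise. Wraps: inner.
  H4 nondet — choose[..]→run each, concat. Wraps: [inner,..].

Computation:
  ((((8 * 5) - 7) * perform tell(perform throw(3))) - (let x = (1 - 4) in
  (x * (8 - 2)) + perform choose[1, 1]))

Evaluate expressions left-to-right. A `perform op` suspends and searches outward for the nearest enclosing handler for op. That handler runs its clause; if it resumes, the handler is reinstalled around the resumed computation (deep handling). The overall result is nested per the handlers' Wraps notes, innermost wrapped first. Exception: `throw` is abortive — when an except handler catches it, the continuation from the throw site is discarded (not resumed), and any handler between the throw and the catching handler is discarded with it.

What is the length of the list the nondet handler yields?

Answer: 1

Working:
throw(3) @ H0 re-raised
throw(3) @ H3 caught ⇒ 11
H4 returns [11]
= [11]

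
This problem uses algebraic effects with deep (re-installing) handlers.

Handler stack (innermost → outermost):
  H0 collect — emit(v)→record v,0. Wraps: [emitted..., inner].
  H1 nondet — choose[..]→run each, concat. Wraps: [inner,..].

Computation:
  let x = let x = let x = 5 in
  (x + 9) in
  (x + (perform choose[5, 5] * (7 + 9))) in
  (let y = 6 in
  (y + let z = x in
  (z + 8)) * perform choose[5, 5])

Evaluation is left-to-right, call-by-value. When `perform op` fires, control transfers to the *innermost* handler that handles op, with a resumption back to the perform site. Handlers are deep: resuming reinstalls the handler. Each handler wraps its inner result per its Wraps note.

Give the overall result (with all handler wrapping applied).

Answer: [[540], [540], [540], [540]]

Evaluation trace:
choose[5, 5] @ H1
  branch[0] choose=5:
    choose[5, 5] @ H1
      branch[0] choose=5:
        H0 returns [540]
        H1 returns [[540]]
      branch[1] choose=5:
        H0 returns [540]
        H1 returns [[540]]
  branch[1] choose=5:
    choose[5, 5] @ H1
      branch[0] choose=5:
        H0 returns [540]
        H1 returns [[540]]
      branch[1] choose=5:
        H0 returns [540]
        H1 returns [[540]]
= [[540], [540], [540], [540]]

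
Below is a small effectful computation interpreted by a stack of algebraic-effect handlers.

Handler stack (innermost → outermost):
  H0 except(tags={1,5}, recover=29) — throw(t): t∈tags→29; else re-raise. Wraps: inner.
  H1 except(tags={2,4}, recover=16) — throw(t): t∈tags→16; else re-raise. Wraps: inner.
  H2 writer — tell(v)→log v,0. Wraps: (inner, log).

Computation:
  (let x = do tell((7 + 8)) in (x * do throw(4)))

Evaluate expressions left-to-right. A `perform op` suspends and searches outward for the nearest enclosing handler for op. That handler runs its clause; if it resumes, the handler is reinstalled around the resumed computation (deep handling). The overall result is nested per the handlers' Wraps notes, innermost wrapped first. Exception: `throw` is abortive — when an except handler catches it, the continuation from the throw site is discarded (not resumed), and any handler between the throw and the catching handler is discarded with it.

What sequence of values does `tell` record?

Step-by-step:
tell(15) @ H2 ⇒ log+=15
throw(4) @ H0 re-raised
throw(4) @ H1 caught ⇒ 16
H2 returns (16, (15))
= (16, (15))

Answer: (15)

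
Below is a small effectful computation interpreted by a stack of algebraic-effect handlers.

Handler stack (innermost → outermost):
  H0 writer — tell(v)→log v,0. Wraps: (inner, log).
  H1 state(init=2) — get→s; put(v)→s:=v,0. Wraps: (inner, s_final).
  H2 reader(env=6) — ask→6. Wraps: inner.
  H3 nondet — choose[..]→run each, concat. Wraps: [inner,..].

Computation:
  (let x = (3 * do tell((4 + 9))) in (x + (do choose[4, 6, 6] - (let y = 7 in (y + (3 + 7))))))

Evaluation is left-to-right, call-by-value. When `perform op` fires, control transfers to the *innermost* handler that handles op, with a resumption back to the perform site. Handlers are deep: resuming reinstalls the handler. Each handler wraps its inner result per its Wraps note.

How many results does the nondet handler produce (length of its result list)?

Answer: 3

Evaluation trace:
tell(13) @ H0 ⇒ log+=13
choose[4, 6, 6] @ H3
  branch[0] choose=4:
    H0 returns (-13, (13))
    H1 returns ((-13, (13)), 2)
    H2 returns ((-13, (13)), 2)
    H3 returns [((-13, (13)), 2)]
  branch[1] choose=6:
    H0 returns (-11, (13))
    H1 returns ((-11, (13)), 2)
    H2 returns ((-11, (13)), 2)
    H3 returns [((-11, (13)), 2)]
  branch[2] choose=6:
    H0 returns (-11, (13))
    H1 returns ((-11, (13)), 2)
    H2 returns ((-11, (13)), 2)
    H3 returns [((-11, (13)), 2)]
= [((-13, (13)), 2), ((-11, (13)), 2), ((-11, (13)), 2)]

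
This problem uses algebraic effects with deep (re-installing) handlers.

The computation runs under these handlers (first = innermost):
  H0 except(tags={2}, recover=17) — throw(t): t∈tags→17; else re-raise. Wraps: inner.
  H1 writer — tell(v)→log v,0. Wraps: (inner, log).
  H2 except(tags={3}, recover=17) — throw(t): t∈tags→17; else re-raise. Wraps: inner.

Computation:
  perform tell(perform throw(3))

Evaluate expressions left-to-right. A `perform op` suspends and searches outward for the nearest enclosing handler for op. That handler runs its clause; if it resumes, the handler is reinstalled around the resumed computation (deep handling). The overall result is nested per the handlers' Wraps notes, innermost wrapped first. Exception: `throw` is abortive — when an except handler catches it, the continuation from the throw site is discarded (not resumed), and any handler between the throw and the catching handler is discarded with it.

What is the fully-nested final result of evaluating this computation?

Answer: 17

Step-by-step:
throw(3) @ H0 re-raised
throw(3) @ H2 caught ⇒ 17
= 17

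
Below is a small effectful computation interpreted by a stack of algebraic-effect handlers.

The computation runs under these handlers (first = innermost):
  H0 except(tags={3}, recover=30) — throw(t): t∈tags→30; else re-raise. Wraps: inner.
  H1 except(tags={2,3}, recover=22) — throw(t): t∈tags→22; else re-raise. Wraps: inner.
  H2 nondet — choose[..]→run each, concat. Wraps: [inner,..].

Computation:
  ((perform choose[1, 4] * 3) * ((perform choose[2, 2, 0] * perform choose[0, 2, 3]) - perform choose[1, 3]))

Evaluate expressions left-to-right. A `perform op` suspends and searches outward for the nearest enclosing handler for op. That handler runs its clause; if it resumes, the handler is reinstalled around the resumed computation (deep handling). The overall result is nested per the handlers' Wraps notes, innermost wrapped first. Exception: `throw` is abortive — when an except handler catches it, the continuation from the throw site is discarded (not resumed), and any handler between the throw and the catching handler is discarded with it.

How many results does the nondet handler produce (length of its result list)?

Step-by-step:
choose[1, 4] @ H2
  branch[0] choose=1:
    choose[2, 2, 0] @ H2
      branch[0] choose=2:
        choose[0, 2, 3] @ H2
          branch[0] choose=0:
            choose[1, 3] @ H2
              branch[0] choose=1:
                H0 returns -3
                H1 returns -3
                H2 returns [-3]
              branch[1] choose=3:
                H0 returns -9
                H1 returns -9
                H2 returns [-9]
          branch[1] choose=2:
            choose[1, 3] @ H2
              branch[0] choose=1:
                H0 returns 9
                H1 returns 9
                H2 returns [9]
              branch[1] choose=3:
                H0 returns 3
                H1 returns 3
                H2 returns [3]
          branch[2] choose=3:
            choose[1, 3] @ H2
              branch[0] choose=1:
                H0 returns 15
                H1 returns 15
                H2 returns [15]
              branch[1] choose=3:
                H0 returns 9
                H1 returns 9
                H2 returns [9]
      branch[1] choose=2:
        choose[0, 2, 3] @ H2
          branch[0] choose=0:
            choose[1, 3] @ H2
              branch[0] choose=1:
                H0 returns -3
                H1 returns -3
                H2 returns [-3]
              branch[1] choose=3:
                H0 returns -9
                H1 returns -9
                H2 returns [-9]
          branch[1] choose=2:
            choose[1, 3] @ H2
              branch[0] choose=1:
                H0 returns 9
                H1 returns 9
                H2 returns [9]
              branch[1] choose=3:
                H0 returns 3
                H1 returns 3
                H2 returns [3]
          branch[2] choose=3:
            choose[1, 3] @ H2
              branch[0] choose=1:
                H0 returns 15
                H1 returns 15
                H2 returns [15]
              branch[1] choose=3:
                H0 returns 9
                H1 returns 9
                H2 returns [9]
      branch[2] choose=0:
        choose[0, 2, 3] @ H2
          branch[0] choose=0:
            choose[1, 3] @ H2
              branch[0] choose=1:
                H0 returns -3
                H1 returns -3
                H2 returns [-3]
              branch[1] choose=3:
                H0 returns -9
                H1 returns -9
                H2 returns [-9]
          branch[1] choose=2:
            choose[1, 3] @ H2
              branch[0] choose=1:
                H0 returns -3
                H1 returns -3
                H2 returns [-3]
              branch[1] choose=3:
                H0 returns -9
                H1 returns -9
                H2 returns [-9]
          branch[2] choose=3:
            choose[1, 3] @ H2
              branch[0] choose=1:
                H0 returns -3
                H1 returns -3
                H2 returns [-3]
              branch[1] choose=3:
                H0 returns -9
                H1 returns -9
                H2 returns [-9]
  branch[1] choose=4:
    choose[2, 2, 0] @ H2
      branch[0] choose=2:
        choose[0, 2, 3] @ H2
          branch[0] choose=0:
            choose[1, 3] @ H2
              branch[0] choose=1:
                H0 returns -12
                H1 returns -12
                H2 returns [-12]
              branch[1] choose=3:
                H0 returns -36
                H1 returns -36
                H2 returns [-36]
          branch[1] choose=2:
            choose[1, 3] @ H2
              branch[0] choose=1:
                H0 returns 36
                H1 returns 36
                H2 returns [36]
              branch[1] choose=3:
                H0 returns 12
                H1 returns 12
                H2 returns [12]
          branch[2] choose=3:
            choose[1, 3] @ H2
              branch[0] choose=1:
                H0 returns 60
                H1 returns 60
                H2 returns [60]
              branch[1] choose=3:
                H0 returns 36
                H1 returns 36
                H2 returns [36]
      branch[1] choose=2:
        choose[0, 2, 3] @ H2
          branch[0] choose=0:
            choose[1, 3] @ H2
              branch[0] choose=1:
                H0 returns -12
                H1 returns -12
                H2 returns [-12]
              branch[1] choose=3:
                H0 returns -36
                H1 returns -36
                H2 returns [-36]
          branch[1] choose=2:
            choose[1, 3] @ H2
              branch[0] choose=1:
                H0 returns 36
                H1 returns 36
                H2 returns [36]
              branch[1] choose=3:
                H0 returns 12
                H1 returns 12
                H2 returns [12]
          branch[2] choose=3:
            choose[1, 3] @ H2
              branch[0] choose=1:
                H0 returns 60
                H1 returns 60
                H2 returns [60]
              branch[1] choose=3:
                H0 returns 36
                H1 returns 36
                H2 returns [36]
      branch[2] choose=0:
        choose[0, 2, 3] @ H2
          branch[0] choose=0:
            choose[1, 3] @ H2
              branch[0] choose=1:
                H0 returns -12
                H1 returns -12
                H2 returns [-12]
              branch[1] choose=3:
                H0 returns -36
                H1 returns -36
                H2 returns [-36]
          branch[1] choose=2:
            choose[1, 3] @ H2
              branch[0] choose=1:
                H0 returns -12
                H1 returns -12
                H2 returns [-12]
              branch[1] choose=3:
                H0 returns -36
                H1 returns -36
                H2 returns [-36]
          branch[2] choose=3:
            choose[1, 3] @ H2
              branch[0] choose=1:
                H0 returns -12
                H1 returns -12
                H2 returns [-12]
              branch[1] choose=3:
                H0 returns -36
                H1 returns -36
                H2 returns [-36]
= [-3, -9, 9, 3, 15, 9, -3, -9, 9, 3, 15, 9, -3, -9, -3, -9, -3, -9, -12, -36, 36, 12, 60, 36, -12, -36, 36, 12, 60, 36, -12, -36, -12, -36, -12, -36]

Answer: 36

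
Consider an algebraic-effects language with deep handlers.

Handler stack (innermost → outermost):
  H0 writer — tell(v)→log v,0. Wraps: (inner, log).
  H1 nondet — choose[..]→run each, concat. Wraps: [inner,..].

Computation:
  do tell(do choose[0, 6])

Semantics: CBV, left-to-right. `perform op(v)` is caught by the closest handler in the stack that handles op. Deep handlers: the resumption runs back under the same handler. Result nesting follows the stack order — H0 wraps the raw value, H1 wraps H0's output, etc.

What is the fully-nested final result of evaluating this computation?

Working:
choose[0, 6] @ H1
  branch[0] choose=0:
    tell(0) @ H0 ⇒ log+=0
    H0 returns (0, (0))
    H1 returns [(0, (0))]
  branch[1] choose=6:
    tell(6) @ H0 ⇒ log+=6
    H0 returns (0, (6))
    H1 returns [(0, (6))]
= [(0, (0)), (0, (6))]

Answer: [(0, (0)), (0, (6))]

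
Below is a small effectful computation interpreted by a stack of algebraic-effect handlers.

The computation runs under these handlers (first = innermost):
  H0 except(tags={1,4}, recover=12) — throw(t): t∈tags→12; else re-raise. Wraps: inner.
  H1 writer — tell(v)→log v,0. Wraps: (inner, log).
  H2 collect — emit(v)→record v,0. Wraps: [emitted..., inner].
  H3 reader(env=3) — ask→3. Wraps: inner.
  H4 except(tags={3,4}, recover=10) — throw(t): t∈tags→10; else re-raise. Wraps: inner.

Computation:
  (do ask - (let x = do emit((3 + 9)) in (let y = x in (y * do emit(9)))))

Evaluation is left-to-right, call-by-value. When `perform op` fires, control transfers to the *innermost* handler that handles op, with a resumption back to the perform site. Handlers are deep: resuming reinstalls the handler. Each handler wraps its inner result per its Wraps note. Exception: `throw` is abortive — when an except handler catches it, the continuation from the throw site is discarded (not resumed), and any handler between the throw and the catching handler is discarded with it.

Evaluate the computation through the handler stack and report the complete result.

Working:
ask @ H3 ⇒ 3
emit(12) @ H2 ⇒ out+=12
emit(9) @ H2 ⇒ out+=9
H0 returns 3
H1 returns (3, ())
H2 returns [12, 9, (3, ())]
H3 returns [12, 9, (3, ())]
H4 returns [12, 9, (3, ())]
= [12, 9, (3, ())]

Answer: [12, 9, (3, ())]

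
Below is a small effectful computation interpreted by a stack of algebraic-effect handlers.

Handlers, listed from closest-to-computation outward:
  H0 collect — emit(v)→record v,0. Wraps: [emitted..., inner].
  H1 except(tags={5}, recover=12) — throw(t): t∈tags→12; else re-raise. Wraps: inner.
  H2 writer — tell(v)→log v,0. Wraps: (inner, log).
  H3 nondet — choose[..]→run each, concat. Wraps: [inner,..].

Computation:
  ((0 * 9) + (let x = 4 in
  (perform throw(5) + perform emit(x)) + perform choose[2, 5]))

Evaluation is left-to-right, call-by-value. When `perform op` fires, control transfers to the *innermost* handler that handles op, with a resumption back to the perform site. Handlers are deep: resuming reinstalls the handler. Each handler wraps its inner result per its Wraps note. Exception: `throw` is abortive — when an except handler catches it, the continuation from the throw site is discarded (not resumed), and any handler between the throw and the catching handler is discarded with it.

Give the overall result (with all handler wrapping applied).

Evaluation trace:
throw(5) @ H1 caught ⇒ 12
H2 returns (12, ())
H3 returns [(12, ())]
= [(12, ())]

Answer: [(12, ())]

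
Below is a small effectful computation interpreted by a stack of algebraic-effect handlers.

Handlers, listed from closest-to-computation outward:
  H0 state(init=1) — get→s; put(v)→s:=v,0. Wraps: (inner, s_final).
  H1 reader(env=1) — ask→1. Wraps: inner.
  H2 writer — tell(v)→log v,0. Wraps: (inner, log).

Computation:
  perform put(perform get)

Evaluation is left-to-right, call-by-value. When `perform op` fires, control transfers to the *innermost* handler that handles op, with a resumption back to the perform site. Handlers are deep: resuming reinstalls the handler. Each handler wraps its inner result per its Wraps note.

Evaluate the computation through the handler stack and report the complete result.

Answer: ((0, 1), ())

Working:
get @ H0 ⇒ 1
put(1) @ H0 ⇒ s:=1
H0 returns (0, 1)
H1 returns (0, 1)
H2 returns ((0, 1), ())
= ((0, 1), ())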